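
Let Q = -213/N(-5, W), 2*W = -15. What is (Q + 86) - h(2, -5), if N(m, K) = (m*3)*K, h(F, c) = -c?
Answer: 5933/75 ≈ 79.107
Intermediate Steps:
W = -15/2 (W = (1/2)*(-15) = -15/2 ≈ -7.5000)
N(m, K) = 3*K*m (N(m, K) = (3*m)*K = 3*K*m)
Q = -142/75 (Q = -213/(3*(-15/2)*(-5)) = -213/225/2 = -213*2/225 = -142/75 ≈ -1.8933)
(Q + 86) - h(2, -5) = (-142/75 + 86) - (-1)*(-5) = 6308/75 - 1*5 = 6308/75 - 5 = 5933/75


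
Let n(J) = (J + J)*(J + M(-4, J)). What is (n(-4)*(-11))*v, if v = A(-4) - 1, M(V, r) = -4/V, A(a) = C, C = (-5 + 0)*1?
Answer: 1584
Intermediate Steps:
C = -5 (C = -5*1 = -5)
A(a) = -5
n(J) = 2*J*(1 + J) (n(J) = (J + J)*(J - 4/(-4)) = (2*J)*(J - 4*(-1/4)) = (2*J)*(J + 1) = (2*J)*(1 + J) = 2*J*(1 + J))
v = -6 (v = -5 - 1 = -6)
(n(-4)*(-11))*v = ((2*(-4)*(1 - 4))*(-11))*(-6) = ((2*(-4)*(-3))*(-11))*(-6) = (24*(-11))*(-6) = -264*(-6) = 1584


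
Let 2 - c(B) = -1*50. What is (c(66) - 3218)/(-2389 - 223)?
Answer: 1583/1306 ≈ 1.2121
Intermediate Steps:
c(B) = 52 (c(B) = 2 - (-1)*50 = 2 - 1*(-50) = 2 + 50 = 52)
(c(66) - 3218)/(-2389 - 223) = (52 - 3218)/(-2389 - 223) = -3166/(-2612) = -3166*(-1/2612) = 1583/1306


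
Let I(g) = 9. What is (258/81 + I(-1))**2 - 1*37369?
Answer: -27133760/729 ≈ -37221.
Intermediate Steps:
(258/81 + I(-1))**2 - 1*37369 = (258/81 + 9)**2 - 1*37369 = (258*(1/81) + 9)**2 - 37369 = (86/27 + 9)**2 - 37369 = (329/27)**2 - 37369 = 108241/729 - 37369 = -27133760/729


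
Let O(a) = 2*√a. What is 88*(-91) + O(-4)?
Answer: -8008 + 4*I ≈ -8008.0 + 4.0*I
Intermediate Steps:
88*(-91) + O(-4) = 88*(-91) + 2*√(-4) = -8008 + 2*(2*I) = -8008 + 4*I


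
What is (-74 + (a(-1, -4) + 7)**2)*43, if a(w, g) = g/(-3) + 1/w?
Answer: -7826/9 ≈ -869.56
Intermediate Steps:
a(w, g) = 1/w - g/3 (a(w, g) = g*(-1/3) + 1/w = -g/3 + 1/w = 1/w - g/3)
(-74 + (a(-1, -4) + 7)**2)*43 = (-74 + ((1/(-1) - 1/3*(-4)) + 7)**2)*43 = (-74 + ((-1 + 4/3) + 7)**2)*43 = (-74 + (1/3 + 7)**2)*43 = (-74 + (22/3)**2)*43 = (-74 + 484/9)*43 = -182/9*43 = -7826/9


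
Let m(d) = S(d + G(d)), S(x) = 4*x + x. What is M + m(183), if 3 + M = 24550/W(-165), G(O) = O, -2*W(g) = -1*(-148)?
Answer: 55324/37 ≈ 1495.2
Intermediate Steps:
W(g) = -74 (W(g) = -(-1)*(-148)/2 = -½*148 = -74)
M = -12386/37 (M = -3 + 24550/(-74) = -3 + 24550*(-1/74) = -3 - 12275/37 = -12386/37 ≈ -334.76)
S(x) = 5*x
m(d) = 10*d (m(d) = 5*(d + d) = 5*(2*d) = 10*d)
M + m(183) = -12386/37 + 10*183 = -12386/37 + 1830 = 55324/37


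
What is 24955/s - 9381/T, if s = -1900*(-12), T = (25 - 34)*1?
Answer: 4758031/4560 ≈ 1043.4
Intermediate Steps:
T = -9 (T = -9*1 = -9)
s = 22800
24955/s - 9381/T = 24955/22800 - 9381/(-9) = 24955*(1/22800) - 9381*(-1/9) = 4991/4560 + 3127/3 = 4758031/4560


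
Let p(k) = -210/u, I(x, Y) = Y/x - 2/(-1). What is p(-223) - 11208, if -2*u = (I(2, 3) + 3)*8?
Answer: -145599/13 ≈ -11200.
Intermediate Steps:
I(x, Y) = 2 + Y/x (I(x, Y) = Y/x - 2*(-1) = Y/x + 2 = 2 + Y/x)
u = -26 (u = -((2 + 3/2) + 3)*8/2 = -(7/2 + 3)*8/2 = -13*8/4 = -½*52 = -26)
p(k) = 105/13 (p(k) = -210/(-26) = -210*(-1/26) = 105/13)
p(-223) - 11208 = 105/13 - 11208 = -145599/13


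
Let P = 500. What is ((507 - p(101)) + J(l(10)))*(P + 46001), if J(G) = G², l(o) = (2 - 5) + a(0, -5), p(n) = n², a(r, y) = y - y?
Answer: -450362185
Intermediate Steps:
a(r, y) = 0
l(o) = -3 (l(o) = (2 - 5) + 0 = -3 + 0 = -3)
((507 - p(101)) + J(l(10)))*(P + 46001) = ((507 - 1*101²) + (-3)²)*(500 + 46001) = ((507 - 1*10201) + 9)*46501 = ((507 - 10201) + 9)*46501 = (-9694 + 9)*46501 = -9685*46501 = -450362185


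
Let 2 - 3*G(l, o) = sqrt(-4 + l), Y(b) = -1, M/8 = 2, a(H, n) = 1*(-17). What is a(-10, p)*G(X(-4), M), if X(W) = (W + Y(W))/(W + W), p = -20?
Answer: -34/3 + 17*I*sqrt(6)/4 ≈ -11.333 + 10.41*I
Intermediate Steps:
a(H, n) = -17
M = 16 (M = 8*2 = 16)
X(W) = (-1 + W)/(2*W) (X(W) = (W - 1)/(W + W) = (-1 + W)/((2*W)) = (-1 + W)*(1/(2*W)) = (-1 + W)/(2*W))
G(l, o) = 2/3 - sqrt(-4 + l)/3
a(-10, p)*G(X(-4), M) = -17*(2/3 - sqrt(-4 + (1/2)*(-1 - 4)/(-4))/3) = -17*(2/3 - sqrt(-4 + (1/2)*(-1/4)*(-5))/3) = -17*(2/3 - sqrt(-4 + 5/8)/3) = -17*(2/3 - I*sqrt(6)/4) = -34/3 + 17*I*sqrt(6)/4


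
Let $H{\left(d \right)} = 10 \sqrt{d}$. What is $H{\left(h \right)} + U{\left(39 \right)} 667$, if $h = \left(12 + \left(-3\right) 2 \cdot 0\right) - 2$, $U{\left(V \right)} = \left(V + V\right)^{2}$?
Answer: $4058028 + 10 \sqrt{10} \approx 4.0581 \cdot 10^{6}$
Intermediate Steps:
$U{\left(V \right)} = 4 V^{2}$ ($U{\left(V \right)} = \left(2 V\right)^{2} = 4 V^{2}$)
$h = 10$ ($h = \left(12 - 0\right) - 2 = \left(12 + 0\right) - 2 = 12 - 2 = 10$)
$H{\left(h \right)} + U{\left(39 \right)} 667 = 10 \sqrt{10} + 4 \cdot 39^{2} \cdot 667 = 10 \sqrt{10} + 4 \cdot 1521 \cdot 667 = 10 \sqrt{10} + 6084 \cdot 667 = 10 \sqrt{10} + 4058028 = 4058028 + 10 \sqrt{10}$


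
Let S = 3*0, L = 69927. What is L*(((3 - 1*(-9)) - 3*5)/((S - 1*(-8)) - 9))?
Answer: 209781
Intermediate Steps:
S = 0
L*(((3 - 1*(-9)) - 3*5)/((S - 1*(-8)) - 9)) = 69927*(((3 - 1*(-9)) - 3*5)/((0 - 1*(-8)) - 9)) = 69927*(((3 + 9) - 15)/((0 + 8) - 9)) = 69927*((12 - 15)/(8 - 9)) = 69927*(-3/(-1)) = 69927*(-3*(-1)) = 69927*3 = 209781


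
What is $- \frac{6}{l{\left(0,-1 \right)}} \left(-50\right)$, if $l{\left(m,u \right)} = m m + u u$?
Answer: $300$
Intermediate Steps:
$l{\left(m,u \right)} = m^{2} + u^{2}$
$- \frac{6}{l{\left(0,-1 \right)}} \left(-50\right) = - \frac{6}{0^{2} + \left(-1\right)^{2}} \left(-50\right) = - \frac{6}{0 + 1} \left(-50\right) = - \frac{6}{1} \left(-50\right) = \left(-6\right) 1 \left(-50\right) = \left(-6\right) \left(-50\right) = 300$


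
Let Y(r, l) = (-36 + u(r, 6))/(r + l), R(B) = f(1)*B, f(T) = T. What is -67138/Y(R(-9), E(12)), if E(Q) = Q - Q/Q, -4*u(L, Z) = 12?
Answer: 134276/39 ≈ 3443.0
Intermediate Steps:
u(L, Z) = -3 (u(L, Z) = -¼*12 = -3)
R(B) = B (R(B) = 1*B = B)
E(Q) = -1 + Q (E(Q) = Q - 1*1 = Q - 1 = -1 + Q)
Y(r, l) = -39/(l + r) (Y(r, l) = (-36 - 3)/(r + l) = -39/(l + r))
-67138/Y(R(-9), E(12)) = -67138/((-39/((-1 + 12) - 9))) = -67138/((-39/(11 - 9))) = -67138/((-39/2)) = -67138/((-39*½)) = -67138/(-39/2) = -67138*(-2/39) = 134276/39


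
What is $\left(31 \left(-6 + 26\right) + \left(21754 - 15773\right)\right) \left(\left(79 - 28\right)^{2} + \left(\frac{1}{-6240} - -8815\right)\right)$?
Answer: $\frac{470227773239}{6240} \approx 7.5357 \cdot 10^{7}$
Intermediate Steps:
$\left(31 \left(-6 + 26\right) + \left(21754 - 15773\right)\right) \left(\left(79 - 28\right)^{2} + \left(\frac{1}{-6240} - -8815\right)\right) = \left(31 \cdot 20 + 5981\right) \left(51^{2} + \left(- \frac{1}{6240} + 8815\right)\right) = \left(620 + 5981\right) \left(2601 + \frac{55005599}{6240}\right) = 6601 \cdot \frac{71235839}{6240} = \frac{470227773239}{6240}$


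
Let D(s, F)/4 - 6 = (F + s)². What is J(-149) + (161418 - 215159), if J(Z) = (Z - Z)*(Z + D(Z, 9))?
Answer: -53741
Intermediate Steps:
D(s, F) = 24 + 4*(F + s)²
J(Z) = 0 (J(Z) = (Z - Z)*(Z + (24 + 4*(9 + Z)²)) = 0*(24 + Z + 4*(9 + Z)²) = 0)
J(-149) + (161418 - 215159) = 0 + (161418 - 215159) = 0 - 53741 = -53741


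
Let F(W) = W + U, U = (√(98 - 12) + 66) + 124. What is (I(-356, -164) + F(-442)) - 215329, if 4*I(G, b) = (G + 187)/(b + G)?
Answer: -34492947/160 + √86 ≈ -2.1557e+5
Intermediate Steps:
I(G, b) = (187 + G)/(4*(G + b)) (I(G, b) = ((G + 187)/(b + G))/4 = ((187 + G)/(G + b))/4 = (187 + G)/(4*(G + b)))
U = 190 + √86 (U = (√86 + 66) + 124 = (66 + √86) + 124 = 190 + √86 ≈ 199.27)
F(W) = 190 + W + √86 (F(W) = W + (190 + √86) = 190 + W + √86)
(I(-356, -164) + F(-442)) - 215329 = ((187 - 356)/(4*(-356 - 164)) + (190 - 442 + √86)) - 215329 = ((¼)*(-169)/(-520) + (-252 + √86)) - 215329 = ((¼)*(-1/520)*(-169) + (-252 + √86)) - 215329 = (13/160 + (-252 + √86)) - 215329 = (-40307/160 + √86) - 215329 = -34492947/160 + √86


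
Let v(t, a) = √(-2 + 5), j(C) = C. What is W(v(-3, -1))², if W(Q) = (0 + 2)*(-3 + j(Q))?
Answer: 48 - 24*√3 ≈ 6.4308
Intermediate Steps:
v(t, a) = √3
W(Q) = -6 + 2*Q (W(Q) = (0 + 2)*(-3 + Q) = 2*(-3 + Q) = -6 + 2*Q)
W(v(-3, -1))² = (-6 + 2*√3)²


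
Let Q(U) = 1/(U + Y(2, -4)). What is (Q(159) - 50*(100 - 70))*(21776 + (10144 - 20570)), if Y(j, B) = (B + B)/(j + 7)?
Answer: -24226472850/1423 ≈ -1.7025e+7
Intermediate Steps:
Y(j, B) = 2*B/(7 + j) (Y(j, B) = (2*B)/(7 + j) = 2*B/(7 + j))
Q(U) = 1/(-8/9 + U) (Q(U) = 1/(U + 2*(-4)/(7 + 2)) = 1/(U + 2*(-4)/9) = 1/(U + 2*(-4)*(⅑)) = 1/(U - 8/9) = 1/(-8/9 + U))
(Q(159) - 50*(100 - 70))*(21776 + (10144 - 20570)) = (9/(-8 + 9*159) - 50*(100 - 70))*(21776 + (10144 - 20570)) = (9/(-8 + 1431) - 50*30)*(21776 - 10426) = (9/1423 - 1500)*11350 = -2134491/1423*11350 = -24226472850/1423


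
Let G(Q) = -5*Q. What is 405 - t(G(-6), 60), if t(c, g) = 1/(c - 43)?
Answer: 5266/13 ≈ 405.08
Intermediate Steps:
t(c, g) = 1/(-43 + c)
405 - t(G(-6), 60) = 405 - 1/(-43 - 5*(-6)) = 405 - 1/(-43 + 30) = 405 - 1/(-13) = 405 - 1*(-1/13) = 405 + 1/13 = 5266/13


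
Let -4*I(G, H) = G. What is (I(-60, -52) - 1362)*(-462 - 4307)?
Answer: 6423843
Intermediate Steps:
I(G, H) = -G/4
(I(-60, -52) - 1362)*(-462 - 4307) = (-¼*(-60) - 1362)*(-462 - 4307) = (15 - 1362)*(-4769) = -1347*(-4769) = 6423843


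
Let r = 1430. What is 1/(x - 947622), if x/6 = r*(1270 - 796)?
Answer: 1/3119298 ≈ 3.2059e-7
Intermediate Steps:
x = 4066920 (x = 6*(1430*(1270 - 796)) = 6*(1430*474) = 6*677820 = 4066920)
1/(x - 947622) = 1/(4066920 - 947622) = 1/3119298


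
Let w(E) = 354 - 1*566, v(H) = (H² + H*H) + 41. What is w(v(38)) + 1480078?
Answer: 1479866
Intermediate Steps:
v(H) = 41 + 2*H² (v(H) = (H² + H²) + 41 = 2*H² + 41 = 41 + 2*H²)
w(E) = -212 (w(E) = 354 - 566 = -212)
w(v(38)) + 1480078 = -212 + 1480078 = 1479866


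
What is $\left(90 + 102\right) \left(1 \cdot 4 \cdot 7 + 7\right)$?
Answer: $6720$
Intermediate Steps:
$\left(90 + 102\right) \left(1 \cdot 4 \cdot 7 + 7\right) = 192 \left(4 \cdot 7 + 7\right) = 192 \left(28 + 7\right) = 192 \cdot 35 = 6720$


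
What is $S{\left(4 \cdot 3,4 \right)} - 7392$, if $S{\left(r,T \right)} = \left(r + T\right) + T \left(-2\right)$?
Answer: $-7384$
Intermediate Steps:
$S{\left(r,T \right)} = r - T$ ($S{\left(r,T \right)} = \left(T + r\right) - 2 T = r - T$)
$S{\left(4 \cdot 3,4 \right)} - 7392 = \left(4 \cdot 3 - 4\right) - 7392 = \left(12 - 4\right) - 7392 = 8 - 7392 = -7384$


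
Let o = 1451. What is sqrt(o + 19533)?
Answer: 2*sqrt(5246) ≈ 144.86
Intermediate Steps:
sqrt(o + 19533) = sqrt(1451 + 19533) = sqrt(20984) = 2*sqrt(5246)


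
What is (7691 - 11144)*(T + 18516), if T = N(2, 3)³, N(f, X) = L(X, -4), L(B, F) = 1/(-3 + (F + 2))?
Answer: -7991965047/125 ≈ -6.3936e+7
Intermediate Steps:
L(B, F) = 1/(-1 + F) (L(B, F) = 1/(-3 + (2 + F)) = 1/(-1 + F))
N(f, X) = -⅕ (N(f, X) = 1/(-1 - 4) = 1/(-5) = -⅕)
T = -1/125 (T = (-⅕)³ = -1/125 ≈ -0.0080000)
(7691 - 11144)*(T + 18516) = (7691 - 11144)*(-1/125 + 18516) = -3453*2314499/125 = -7991965047/125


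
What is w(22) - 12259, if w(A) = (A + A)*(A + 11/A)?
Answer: -11269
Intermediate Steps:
w(A) = 2*A*(A + 11/A) (w(A) = (2*A)*(A + 11/A) = 2*A*(A + 11/A))
w(22) - 12259 = (22 + 2*22²) - 12259 = (22 + 2*484) - 12259 = (22 + 968) - 12259 = 990 - 12259 = -11269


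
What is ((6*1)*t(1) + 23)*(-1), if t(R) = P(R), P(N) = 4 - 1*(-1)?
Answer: -53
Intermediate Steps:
P(N) = 5 (P(N) = 4 + 1 = 5)
t(R) = 5
((6*1)*t(1) + 23)*(-1) = ((6*1)*5 + 23)*(-1) = (6*5 + 23)*(-1) = (30 + 23)*(-1) = 53*(-1) = -53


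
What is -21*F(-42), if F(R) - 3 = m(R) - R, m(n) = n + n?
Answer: 819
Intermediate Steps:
m(n) = 2*n
F(R) = 3 + R (F(R) = 3 + (2*R - R) = 3 + R)
-21*F(-42) = -21*(3 - 42) = -21*(-39) = 819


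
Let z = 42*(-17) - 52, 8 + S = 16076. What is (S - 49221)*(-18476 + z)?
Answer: 637930026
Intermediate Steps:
S = 16068 (S = -8 + 16076 = 16068)
z = -766 (z = -714 - 52 = -766)
(S - 49221)*(-18476 + z) = (16068 - 49221)*(-18476 - 766) = -33153*(-19242) = 637930026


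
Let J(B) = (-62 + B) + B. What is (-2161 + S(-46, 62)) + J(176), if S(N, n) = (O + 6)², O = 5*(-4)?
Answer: -1675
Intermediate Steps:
O = -20
J(B) = -62 + 2*B
S(N, n) = 196 (S(N, n) = (-20 + 6)² = (-14)² = 196)
(-2161 + S(-46, 62)) + J(176) = (-2161 + 196) + (-62 + 2*176) = -1965 + (-62 + 352) = -1965 + 290 = -1675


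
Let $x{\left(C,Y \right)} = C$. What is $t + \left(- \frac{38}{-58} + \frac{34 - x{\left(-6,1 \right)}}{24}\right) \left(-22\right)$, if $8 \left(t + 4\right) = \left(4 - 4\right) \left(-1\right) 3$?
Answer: $- \frac{4792}{87} \approx -55.08$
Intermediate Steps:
$t = -4$ ($t = -4 + \frac{\left(4 - 4\right) \left(-1\right) 3}{8} = -4 + \frac{0 \left(-1\right) 3}{8} = -4 + \frac{0 \cdot 3}{8} = -4 + \frac{1}{8} \cdot 0 = -4 + 0 = -4$)
$t + \left(- \frac{38}{-58} + \frac{34 - x{\left(-6,1 \right)}}{24}\right) \left(-22\right) = -4 + \left(- \frac{38}{-58} + \frac{34 - -6}{24}\right) \left(-22\right) = -4 + \left(\left(-38\right) \left(- \frac{1}{58}\right) + \left(34 + 6\right) \frac{1}{24}\right) \left(-22\right) = -4 + \left(\frac{19}{29} + 40 \cdot \frac{1}{24}\right) \left(-22\right) = -4 + \left(\frac{19}{29} + \frac{5}{3}\right) \left(-22\right) = -4 + \frac{202}{87} \left(-22\right) = -4 - \frac{4444}{87} = - \frac{4792}{87}$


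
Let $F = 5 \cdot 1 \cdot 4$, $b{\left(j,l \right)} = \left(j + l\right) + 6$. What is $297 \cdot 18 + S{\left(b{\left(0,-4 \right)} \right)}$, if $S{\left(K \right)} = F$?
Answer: $5366$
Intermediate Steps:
$b{\left(j,l \right)} = 6 + j + l$
$F = 20$ ($F = 5 \cdot 4 = 20$)
$S{\left(K \right)} = 20$
$297 \cdot 18 + S{\left(b{\left(0,-4 \right)} \right)} = 297 \cdot 18 + 20 = 5346 + 20 = 5366$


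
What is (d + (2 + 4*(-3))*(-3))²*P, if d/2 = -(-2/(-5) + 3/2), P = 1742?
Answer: 29894462/25 ≈ 1.1958e+6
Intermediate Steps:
d = -19/5 (d = 2*(-(-2/(-5) + 3/2)) = 2*(-(-2*(-⅕) + 3*(½))) = 2*(-(⅖ + 3/2)) = 2*(-1*19/10) = 2*(-19/10) = -19/5 ≈ -3.8000)
(d + (2 + 4*(-3))*(-3))²*P = (-19/5 + (2 + 4*(-3))*(-3))²*1742 = (-19/5 + (2 - 12)*(-3))²*1742 = (-19/5 - 10*(-3))²*1742 = (-19/5 + 30)²*1742 = (131/5)²*1742 = (17161/25)*1742 = 29894462/25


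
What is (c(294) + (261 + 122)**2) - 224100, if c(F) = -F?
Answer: -77705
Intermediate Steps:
(c(294) + (261 + 122)**2) - 224100 = (-1*294 + (261 + 122)**2) - 224100 = (-294 + 383**2) - 224100 = (-294 + 146689) - 224100 = 146395 - 224100 = -77705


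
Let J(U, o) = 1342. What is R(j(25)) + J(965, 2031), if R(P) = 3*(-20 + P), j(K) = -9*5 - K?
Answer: 1072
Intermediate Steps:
j(K) = -45 - K
R(P) = -60 + 3*P
R(j(25)) + J(965, 2031) = (-60 + 3*(-45 - 1*25)) + 1342 = (-60 + 3*(-45 - 25)) + 1342 = (-60 + 3*(-70)) + 1342 = (-60 - 210) + 1342 = -270 + 1342 = 1072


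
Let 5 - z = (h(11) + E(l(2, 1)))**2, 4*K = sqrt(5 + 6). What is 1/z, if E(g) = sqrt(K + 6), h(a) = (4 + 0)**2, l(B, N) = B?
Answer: 4/(20 - (32 + sqrt(24 + sqrt(11)))**2) ≈ -0.0029287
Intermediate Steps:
h(a) = 16 (h(a) = 4**2 = 16)
K = sqrt(11)/4 (K = sqrt(5 + 6)/4 = sqrt(11)/4 ≈ 0.82916)
E(g) = sqrt(6 + sqrt(11)/4) (E(g) = sqrt(sqrt(11)/4 + 6) = sqrt(6 + sqrt(11)/4))
z = 5 - (16 + sqrt(24 + sqrt(11))/2)**2 ≈ -341.45
1/z = 1/(5 - (32 + sqrt(24 + sqrt(11)))**2/4)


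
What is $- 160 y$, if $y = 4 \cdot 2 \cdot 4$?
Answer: $-5120$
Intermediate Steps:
$y = 32$ ($y = 8 \cdot 4 = 32$)
$- 160 y = \left(-160\right) 32 = -5120$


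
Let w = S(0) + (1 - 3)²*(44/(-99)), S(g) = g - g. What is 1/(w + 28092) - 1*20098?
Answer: -5081015567/252812 ≈ -20098.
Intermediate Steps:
S(g) = 0
w = -16/9 (w = 0 + (1 - 3)²*(44/(-99)) = 0 + (-2)²*(44*(-1/99)) = 0 + 4*(-4/9) = 0 - 16/9 = -16/9 ≈ -1.7778)
1/(w + 28092) - 1*20098 = 1/(-16/9 + 28092) - 1*20098 = 1/(252812/9) - 20098 = 9/252812 - 20098 = -5081015567/252812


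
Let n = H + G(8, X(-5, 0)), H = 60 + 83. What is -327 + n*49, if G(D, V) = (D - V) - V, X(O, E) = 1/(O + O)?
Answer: 35409/5 ≈ 7081.8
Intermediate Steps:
X(O, E) = 1/(2*O)
G(D, V) = D - 2*V
H = 143
n = 756/5 (n = 143 + (8 - 1/(-5)) = 143 + (8 - (-1)/5) = 143 + (8 - 2*(-⅒)) = 143 + (8 + ⅕) = 143 + 41/5 = 756/5 ≈ 151.20)
-327 + n*49 = -327 + (756/5)*49 = -327 + 37044/5 = 35409/5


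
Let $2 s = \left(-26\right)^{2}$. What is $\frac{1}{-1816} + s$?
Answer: $\frac{613807}{1816} \approx 338.0$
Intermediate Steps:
$s = 338$ ($s = \frac{\left(-26\right)^{2}}{2} = \frac{1}{2} \cdot 676 = 338$)
$\frac{1}{-1816} + s = \frac{1}{-1816} + 338 = - \frac{1}{1816} + 338 = \frac{613807}{1816}$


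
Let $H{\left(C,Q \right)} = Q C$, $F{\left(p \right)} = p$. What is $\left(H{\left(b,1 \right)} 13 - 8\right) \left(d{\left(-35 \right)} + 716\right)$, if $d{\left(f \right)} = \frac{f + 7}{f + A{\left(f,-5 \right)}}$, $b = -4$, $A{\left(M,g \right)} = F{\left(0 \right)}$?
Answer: $-43008$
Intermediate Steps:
$A{\left(M,g \right)} = 0$
$d{\left(f \right)} = \frac{7 + f}{f}$ ($d{\left(f \right)} = \frac{f + 7}{f + 0} = \frac{7 + f}{f}$)
$H{\left(C,Q \right)} = C Q$
$\left(H{\left(b,1 \right)} 13 - 8\right) \left(d{\left(-35 \right)} + 716\right) = \left(\left(-4\right) 1 \cdot 13 - 8\right) \left(\frac{7 - 35}{-35} + 716\right) = \left(\left(-4\right) 13 - 8\right) \left(\left(- \frac{1}{35}\right) \left(-28\right) + 716\right) = \left(-52 - 8\right) \left(\frac{4}{5} + 716\right) = \left(-60\right) \frac{3584}{5} = -43008$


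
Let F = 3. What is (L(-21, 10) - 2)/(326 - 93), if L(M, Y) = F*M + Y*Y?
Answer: 35/233 ≈ 0.15021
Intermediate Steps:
L(M, Y) = Y² + 3*M (L(M, Y) = 3*M + Y*Y = 3*M + Y² = Y² + 3*M)
(L(-21, 10) - 2)/(326 - 93) = ((10² + 3*(-21)) - 2)/(326 - 93) = ((100 - 63) - 2)/233 = (37 - 2)*(1/233) = 35*(1/233) = 35/233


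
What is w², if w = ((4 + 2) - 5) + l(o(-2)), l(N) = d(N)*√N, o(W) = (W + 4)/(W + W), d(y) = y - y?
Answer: 1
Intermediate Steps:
d(y) = 0
o(W) = (4 + W)/(2*W) (o(W) = (4 + W)/((2*W)) = (4 + W)*(1/(2*W)) = (4 + W)/(2*W))
l(N) = 0 (l(N) = 0*√N = 0)
w = 1 (w = ((4 + 2) - 5) + 0 = (6 - 5) + 0 = 1 + 0 = 1)
w² = 1² = 1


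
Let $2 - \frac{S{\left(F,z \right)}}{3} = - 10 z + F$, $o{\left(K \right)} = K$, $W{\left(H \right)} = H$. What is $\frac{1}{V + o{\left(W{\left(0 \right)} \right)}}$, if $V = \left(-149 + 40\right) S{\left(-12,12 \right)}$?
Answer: $- \frac{1}{43818} \approx -2.2822 \cdot 10^{-5}$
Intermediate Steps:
$S{\left(F,z \right)} = 6 - 3 F + 30 z$ ($S{\left(F,z \right)} = 6 - 3 \left(- 10 z + F\right) = 6 - 3 \left(F - 10 z\right) = 6 - \left(- 30 z + 3 F\right) = 6 - 3 F + 30 z$)
$V = -43818$ ($V = \left(-149 + 40\right) \left(6 - -36 + 30 \cdot 12\right) = - 109 \left(6 + 36 + 360\right) = \left(-109\right) 402 = -43818$)
$\frac{1}{V + o{\left(W{\left(0 \right)} \right)}} = \frac{1}{-43818 + 0} = \frac{1}{-43818} = - \frac{1}{43818}$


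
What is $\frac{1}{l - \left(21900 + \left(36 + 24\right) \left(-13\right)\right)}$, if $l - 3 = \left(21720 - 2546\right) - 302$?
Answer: $- \frac{1}{2245} \approx -0.00044543$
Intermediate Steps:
$l = 18875$ ($l = 3 + \left(\left(21720 - 2546\right) - 302\right) = 3 + \left(19174 - 302\right) = 3 + 18872 = 18875$)
$\frac{1}{l - \left(21900 + \left(36 + 24\right) \left(-13\right)\right)} = \frac{1}{18875 - \left(21900 + \left(36 + 24\right) \left(-13\right)\right)} = \frac{1}{18875 - \left(21900 + 60 \left(-13\right)\right)} = \frac{1}{18875 - 21120} = \frac{1}{-2245} = - \frac{1}{2245}$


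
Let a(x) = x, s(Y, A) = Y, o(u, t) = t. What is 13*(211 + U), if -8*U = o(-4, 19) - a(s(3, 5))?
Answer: 2717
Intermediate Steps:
U = -2 (U = -(19 - 1*3)/8 = -(19 - 3)/8 = -1/8*16 = -2)
13*(211 + U) = 13*(211 - 2) = 13*209 = 2717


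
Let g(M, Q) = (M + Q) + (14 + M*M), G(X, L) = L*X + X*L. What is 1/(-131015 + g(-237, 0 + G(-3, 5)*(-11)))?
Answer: -1/74739 ≈ -1.3380e-5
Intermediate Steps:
G(X, L) = 2*L*X (G(X, L) = L*X + L*X = 2*L*X)
g(M, Q) = 14 + M + Q + M² (g(M, Q) = (M + Q) + (14 + M²) = 14 + M + Q + M²)
1/(-131015 + g(-237, 0 + G(-3, 5)*(-11))) = 1/(-131015 + (14 - 237 + (0 + (2*5*(-3))*(-11)) + (-237)²)) = 1/(-131015 + (14 - 237 + (0 - 30*(-11)) + 56169)) = 1/(-131015 + (14 - 237 + (0 + 330) + 56169)) = 1/(-131015 + (14 - 237 + 330 + 56169)) = 1/(-131015 + 56276) = 1/(-74739) = -1/74739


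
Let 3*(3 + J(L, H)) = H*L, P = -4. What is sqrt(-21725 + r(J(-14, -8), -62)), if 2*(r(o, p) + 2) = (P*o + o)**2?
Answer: I*sqrt(65690)/2 ≈ 128.15*I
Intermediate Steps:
J(L, H) = -3 + H*L/3 (J(L, H) = -3 + (H*L)/3 = -3 + H*L/3)
r(o, p) = -2 + 9*o**2/2 (r(o, p) = -2 + (-4*o + o)**2/2 = -2 + (-3*o)**2/2 = -2 + (9*o**2)/2 = -2 + 9*o**2/2)
sqrt(-21725 + r(J(-14, -8), -62)) = sqrt(-21725 + (-2 + 9*(-3 + (1/3)*(-8)*(-14))**2/2)) = sqrt(-21725 + (-2 + 9*(-3 + 112/3)**2/2)) = sqrt(-21725 + (-2 + 9*(103/3)**2/2)) = sqrt(-21725 + (-2 + (9/2)*(10609/9))) = sqrt(-21725 + (-2 + 10609/2)) = sqrt(-21725 + 10605/2) = sqrt(-32845/2) = I*sqrt(65690)/2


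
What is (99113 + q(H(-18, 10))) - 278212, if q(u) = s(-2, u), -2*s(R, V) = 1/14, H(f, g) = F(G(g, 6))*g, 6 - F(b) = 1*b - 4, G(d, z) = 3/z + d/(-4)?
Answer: -5014773/28 ≈ -1.7910e+5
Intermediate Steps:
G(d, z) = 3/z - d/4 (G(d, z) = 3/z + d*(-¼) = 3/z - d/4)
F(b) = 10 - b (F(b) = 6 - (1*b - 4) = 6 - (b - 4) = 6 - (-4 + b) = 6 + (4 - b) = 10 - b)
H(f, g) = g*(19/2 + g/4) (H(f, g) = (10 - (3/6 - g/4))*g = (10 - (3*(⅙) - g/4))*g = (10 - (½ - g/4))*g = (10 + (-½ + g/4))*g = (19/2 + g/4)*g = g*(19/2 + g/4))
s(R, V) = -1/28 (s(R, V) = -1/(2*14) = -½*1/14 = -1/28)
q(u) = -1/28
(99113 + q(H(-18, 10))) - 278212 = (99113 - 1/28) - 278212 = 2775163/28 - 278212 = -5014773/28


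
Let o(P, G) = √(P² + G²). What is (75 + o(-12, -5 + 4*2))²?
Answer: 5778 + 450*√17 ≈ 7633.4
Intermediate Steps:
o(P, G) = √(G² + P²)
(75 + o(-12, -5 + 4*2))² = (75 + √((-5 + 4*2)² + (-12)²))² = (75 + √((-5 + 8)² + 144))² = (75 + √(3² + 144))² = (75 + √(9 + 144))² = (75 + √153)² = (75 + 3*√17)²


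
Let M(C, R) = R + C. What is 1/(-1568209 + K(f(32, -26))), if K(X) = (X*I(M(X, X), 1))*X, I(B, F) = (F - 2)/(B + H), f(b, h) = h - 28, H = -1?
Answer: -109/170931865 ≈ -6.3768e-7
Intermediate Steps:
M(C, R) = C + R
f(b, h) = -28 + h
I(B, F) = (-2 + F)/(-1 + B) (I(B, F) = (F - 2)/(B - 1) = (-2 + F)/(-1 + B))
K(X) = -X²/(-1 + 2*X) (K(X) = (X*((-2 + 1)/(-1 + (X + X))))*X = (X*(-1/(-1 + 2*X)))*X = (-X/(-1 + 2*X))*X = -X²/(-1 + 2*X))
1/(-1568209 + K(f(32, -26))) = 1/(-1568209 - (-28 - 26)²/(-1 + 2*(-28 - 26))) = 1/(-1568209 - 1*(-54)²/(-1 + 2*(-54))) = 1/(-1568209 - 1*2916/(-1 - 108)) = 1/(-1568209 - 1*2916/(-109)) = 1/(-1568209 - 1*2916*(-1/109)) = 1/(-1568209 + 2916/109) = 1/(-170931865/109) = -109/170931865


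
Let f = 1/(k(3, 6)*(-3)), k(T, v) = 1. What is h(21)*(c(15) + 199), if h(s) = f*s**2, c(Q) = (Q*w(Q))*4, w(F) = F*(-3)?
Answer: 367647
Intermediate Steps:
w(F) = -3*F
c(Q) = -12*Q**2 (c(Q) = (Q*(-3*Q))*4 = -3*Q**2*4 = -12*Q**2)
f = -1/3 (f = 1/(1*(-3)) = 1/(-3) = -1/3 ≈ -0.33333)
h(s) = -s**2/3
h(21)*(c(15) + 199) = (-1/3*21**2)*(-12*15**2 + 199) = (-1/3*441)*(-12*225 + 199) = -147*(-2700 + 199) = -147*(-2501) = 367647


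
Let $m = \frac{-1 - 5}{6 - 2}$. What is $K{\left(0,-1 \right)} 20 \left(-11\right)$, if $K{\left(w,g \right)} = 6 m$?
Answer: $1980$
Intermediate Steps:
$m = - \frac{3}{2}$ ($m = - \frac{6}{4} = \left(-6\right) \frac{1}{4} = - \frac{3}{2} \approx -1.5$)
$K{\left(w,g \right)} = -9$ ($K{\left(w,g \right)} = 6 \left(- \frac{3}{2}\right) = -9$)
$K{\left(0,-1 \right)} 20 \left(-11\right) = \left(-9\right) 20 \left(-11\right) = \left(-180\right) \left(-11\right) = 1980$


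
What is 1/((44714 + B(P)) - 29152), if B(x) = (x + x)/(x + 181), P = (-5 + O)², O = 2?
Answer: 95/1478399 ≈ 6.4259e-5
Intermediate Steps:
P = 9 (P = (-5 + 2)² = (-3)² = 9)
B(x) = 2*x/(181 + x) (B(x) = (2*x)/(181 + x) = 2*x/(181 + x))
1/((44714 + B(P)) - 29152) = 1/((44714 + 2*9/(181 + 9)) - 29152) = 1/((44714 + 2*9/190) - 29152) = 1/((44714 + 2*9*(1/190)) - 29152) = 1/((44714 + 9/95) - 29152) = 1/(4247839/95 - 29152) = 1/(1478399/95) = 95/1478399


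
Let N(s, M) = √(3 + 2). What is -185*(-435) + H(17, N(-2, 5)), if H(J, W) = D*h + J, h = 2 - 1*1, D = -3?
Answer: 80489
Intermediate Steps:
h = 1 (h = 2 - 1 = 1)
N(s, M) = √5
H(J, W) = -3 + J (H(J, W) = -3*1 + J = -3 + J)
-185*(-435) + H(17, N(-2, 5)) = -185*(-435) + (-3 + 17) = 80475 + 14 = 80489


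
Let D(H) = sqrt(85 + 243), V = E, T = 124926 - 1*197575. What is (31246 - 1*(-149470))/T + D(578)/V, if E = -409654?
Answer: -180716/72649 - sqrt(82)/204827 ≈ -2.4876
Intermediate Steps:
T = -72649 (T = 124926 - 197575 = -72649)
V = -409654
D(H) = 2*sqrt(82) (D(H) = sqrt(328) = 2*sqrt(82))
(31246 - 1*(-149470))/T + D(578)/V = (31246 - 1*(-149470))/(-72649) + (2*sqrt(82))/(-409654) = (31246 + 149470)*(-1/72649) + (2*sqrt(82))*(-1/409654) = 180716*(-1/72649) - sqrt(82)/204827 = -180716/72649 - sqrt(82)/204827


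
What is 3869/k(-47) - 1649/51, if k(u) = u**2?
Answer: -202666/6627 ≈ -30.582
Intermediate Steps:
3869/k(-47) - 1649/51 = 3869/((-47)**2) - 1649/51 = 3869/2209 - 1649*1/51 = 3869*(1/2209) - 97/3 = 3869/2209 - 97/3 = -202666/6627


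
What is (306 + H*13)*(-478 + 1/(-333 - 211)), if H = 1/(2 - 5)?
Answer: -235329865/1632 ≈ -1.4420e+5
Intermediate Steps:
H = -⅓ (H = 1/(-3) = -⅓ ≈ -0.33333)
(306 + H*13)*(-478 + 1/(-333 - 211)) = (306 - ⅓*13)*(-478 + 1/(-333 - 211)) = (306 - 13/3)*(-478 + 1/(-544)) = 905*(-478 - 1/544)/3 = (905/3)*(-260033/544) = -235329865/1632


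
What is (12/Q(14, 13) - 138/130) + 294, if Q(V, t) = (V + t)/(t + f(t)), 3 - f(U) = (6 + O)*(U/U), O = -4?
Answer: 175009/585 ≈ 299.16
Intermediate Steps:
f(U) = 1 (f(U) = 3 - (6 - 4)*U/U = 3 - 2 = 1)
Q(V, t) = (V + t)/(1 + t) (Q(V, t) = (V + t)/(t + 1) = (V + t)/(1 + t))
(12/Q(14, 13) - 138/130) + 294 = (12/(((14 + 13)/(1 + 13))) - 138/130) + 294 = (12/((27/14)) - 138*1/130) + 294 = (12/(((1/14)*27)) - 69/65) + 294 = (12/(27/14) - 69/65) + 294 = (12*(14/27) - 69/65) + 294 = (56/9 - 69/65) + 294 = 3019/585 + 294 = 175009/585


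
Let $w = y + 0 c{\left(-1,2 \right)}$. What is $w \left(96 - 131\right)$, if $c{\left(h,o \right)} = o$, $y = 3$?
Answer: $-105$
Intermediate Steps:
$w = 3$ ($w = 3 + 0 \cdot 2 = 3 + 0 = 3$)
$w \left(96 - 131\right) = 3 \left(96 - 131\right) = 3 \left(-35\right) = -105$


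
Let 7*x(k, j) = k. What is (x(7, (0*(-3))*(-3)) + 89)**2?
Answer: 8100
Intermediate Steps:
x(k, j) = k/7
(x(7, (0*(-3))*(-3)) + 89)**2 = ((1/7)*7 + 89)**2 = (1 + 89)**2 = 90**2 = 8100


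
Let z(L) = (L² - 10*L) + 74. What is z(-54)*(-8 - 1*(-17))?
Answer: 31770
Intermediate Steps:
z(L) = 74 + L² - 10*L
z(-54)*(-8 - 1*(-17)) = (74 + (-54)² - 10*(-54))*(-8 - 1*(-17)) = (74 + 2916 + 540)*(-8 + 17) = 3530*9 = 31770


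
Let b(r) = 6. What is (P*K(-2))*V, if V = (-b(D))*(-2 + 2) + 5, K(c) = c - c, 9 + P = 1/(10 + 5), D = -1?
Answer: 0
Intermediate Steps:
P = -134/15 (P = -9 + 1/(10 + 5) = -9 + 1/15 = -134/15 ≈ -8.9333)
K(c) = 0
V = 5 (V = (-1*6)*(-2 + 2) + 5 = -6*0 + 5 = 0 + 5 = 5)
(P*K(-2))*V = -134/15*0*5 = 0*5 = 0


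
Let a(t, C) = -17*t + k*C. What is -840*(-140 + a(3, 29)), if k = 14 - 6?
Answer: -34440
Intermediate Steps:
k = 8
a(t, C) = -17*t + 8*C
-840*(-140 + a(3, 29)) = -840*(-140 + (-17*3 + 8*29)) = -840*(-140 + (-51 + 232)) = -840*(-140 + 181) = -840*41 = -34440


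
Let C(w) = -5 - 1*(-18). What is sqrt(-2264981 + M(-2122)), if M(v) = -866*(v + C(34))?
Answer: I*sqrt(438587) ≈ 662.26*I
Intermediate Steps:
C(w) = 13 (C(w) = -5 + 18 = 13)
M(v) = -11258 - 866*v (M(v) = -866*(v + 13) = -866*(13 + v) = -11258 - 866*v)
sqrt(-2264981 + M(-2122)) = sqrt(-2264981 + (-11258 - 866*(-2122))) = sqrt(-2264981 + (-11258 + 1837652)) = sqrt(-2264981 + 1826394) = sqrt(-438587) = I*sqrt(438587)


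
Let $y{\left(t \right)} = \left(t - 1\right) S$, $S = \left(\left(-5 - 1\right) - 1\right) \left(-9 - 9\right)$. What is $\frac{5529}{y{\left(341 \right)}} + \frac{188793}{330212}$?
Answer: $\frac{826136189}{1178856840} \approx 0.70079$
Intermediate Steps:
$S = 126$ ($S = \left(\left(-5 - 1\right) - 1\right) \left(-18\right) = \left(-6 - 1\right) \left(-18\right) = \left(-7\right) \left(-18\right) = 126$)
$y{\left(t \right)} = -126 + 126 t$ ($y{\left(t \right)} = \left(t - 1\right) 126 = \left(-1 + t\right) 126 = -126 + 126 t$)
$\frac{5529}{y{\left(341 \right)}} + \frac{188793}{330212} = \frac{5529}{-126 + 126 \cdot 341} + \frac{188793}{330212} = \frac{5529}{-126 + 42966} + 188793 \cdot \frac{1}{330212} = \frac{5529}{42840} + \frac{188793}{330212} = 5529 \cdot \frac{1}{42840} + \frac{188793}{330212} = \frac{1843}{14280} + \frac{188793}{330212} = \frac{826136189}{1178856840}$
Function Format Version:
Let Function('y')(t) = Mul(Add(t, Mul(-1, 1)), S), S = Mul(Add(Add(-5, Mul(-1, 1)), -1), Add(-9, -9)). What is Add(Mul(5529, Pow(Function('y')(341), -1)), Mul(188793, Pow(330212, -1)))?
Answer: Rational(826136189, 1178856840) ≈ 0.70079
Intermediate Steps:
S = 126 (S = Mul(Add(Add(-5, -1), -1), -18) = Mul(Add(-6, -1), -18) = Mul(-7, -18) = 126)
Function('y')(t) = Add(-126, Mul(126, t)) (Function('y')(t) = Mul(Add(t, Mul(-1, 1)), 126) = Mul(Add(t, -1), 126) = Mul(Add(-1, t), 126) = Add(-126, Mul(126, t)))
Add(Mul(5529, Pow(Function('y')(341), -1)), Mul(188793, Pow(330212, -1))) = Add(Mul(5529, Pow(Add(-126, Mul(126, 341)), -1)), Mul(188793, Pow(330212, -1))) = Add(Mul(5529, Pow(Add(-126, 42966), -1)), Mul(188793, Rational(1, 330212))) = Add(Mul(5529, Pow(42840, -1)), Rational(188793, 330212)) = Add(Mul(5529, Rational(1, 42840)), Rational(188793, 330212)) = Add(Rational(1843, 14280), Rational(188793, 330212)) = Rational(826136189, 1178856840)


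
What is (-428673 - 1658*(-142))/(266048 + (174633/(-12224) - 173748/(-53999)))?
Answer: -127552608622912/175606662325433 ≈ -0.72635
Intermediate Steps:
(-428673 - 1658*(-142))/(266048 + (174633/(-12224) - 173748/(-53999))) = (-428673 + 235436)/(266048 + (174633*(-1/12224) - 173748*(-1/53999))) = -193237/(266048 + (-174633/12224 + 173748/53999)) = -193237/(266048 - 7306111815/660083776) = -193237/175606662325433/660083776 = -193237*660083776/175606662325433 = -127552608622912/175606662325433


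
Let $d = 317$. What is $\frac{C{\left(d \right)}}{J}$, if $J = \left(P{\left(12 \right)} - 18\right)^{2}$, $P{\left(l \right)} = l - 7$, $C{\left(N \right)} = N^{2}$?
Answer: $\frac{100489}{169} \approx 594.61$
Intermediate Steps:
$P{\left(l \right)} = -7 + l$
$J = 169$ ($J = \left(\left(-7 + 12\right) - 18\right)^{2} = \left(5 - 18\right)^{2} = \left(-13\right)^{2} = 169$)
$\frac{C{\left(d \right)}}{J} = \frac{317^{2}}{169} = 100489 \cdot \frac{1}{169} = \frac{100489}{169}$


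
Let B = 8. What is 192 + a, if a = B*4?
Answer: 224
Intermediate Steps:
a = 32 (a = 8*4 = 32)
192 + a = 192 + 32 = 224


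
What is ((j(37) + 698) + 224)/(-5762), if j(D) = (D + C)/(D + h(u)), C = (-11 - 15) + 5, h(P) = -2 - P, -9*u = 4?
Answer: -147131/919039 ≈ -0.16009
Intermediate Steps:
u = -4/9 (u = -⅑*4 = -4/9 ≈ -0.44444)
C = -21 (C = -26 + 5 = -21)
j(D) = (-21 + D)/(-14/9 + D) (j(D) = (D - 21)/(D + (-2 - 1*(-4/9))) = (-21 + D)/(D + (-2 + 4/9)) = (-21 + D)/(D - 14/9) = (-21 + D)/(-14/9 + D))
((j(37) + 698) + 224)/(-5762) = ((9*(-21 + 37)/(-14 + 9*37) + 698) + 224)/(-5762) = ((9*16/(-14 + 333) + 698) + 224)*(-1/5762) = ((9*16/319 + 698) + 224)*(-1/5762) = ((9*(1/319)*16 + 698) + 224)*(-1/5762) = ((144/319 + 698) + 224)*(-1/5762) = (222806/319 + 224)*(-1/5762) = (294262/319)*(-1/5762) = -147131/919039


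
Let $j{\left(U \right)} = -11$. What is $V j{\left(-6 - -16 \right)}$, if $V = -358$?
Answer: $3938$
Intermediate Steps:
$V j{\left(-6 - -16 \right)} = \left(-358\right) \left(-11\right) = 3938$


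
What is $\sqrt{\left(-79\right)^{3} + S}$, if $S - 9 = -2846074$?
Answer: $4 i \sqrt{208694} \approx 1827.3 i$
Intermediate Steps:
$S = -2846065$ ($S = 9 - 2846074 = -2846065$)
$\sqrt{\left(-79\right)^{3} + S} = \sqrt{\left(-79\right)^{3} - 2846065} = \sqrt{-493039 - 2846065} = \sqrt{-3339104} = 4 i \sqrt{208694}$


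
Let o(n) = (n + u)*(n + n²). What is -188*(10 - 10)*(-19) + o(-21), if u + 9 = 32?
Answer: 840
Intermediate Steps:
u = 23 (u = -9 + 32 = 23)
o(n) = (23 + n)*(n + n²) (o(n) = (n + 23)*(n + n²) = (23 + n)*(n + n²))
-188*(10 - 10)*(-19) + o(-21) = -188*(10 - 10)*(-19) - 21*(23 + (-21)² + 24*(-21)) = -0*(-19) - 21*(23 + 441 - 504) = -188*0 - 21*(-40) = 0 + 840 = 840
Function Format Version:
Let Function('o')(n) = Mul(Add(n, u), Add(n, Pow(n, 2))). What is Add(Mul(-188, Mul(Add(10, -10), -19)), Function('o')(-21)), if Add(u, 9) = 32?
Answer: 840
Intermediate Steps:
u = 23 (u = Add(-9, 32) = 23)
Function('o')(n) = Mul(Add(23, n), Add(n, Pow(n, 2))) (Function('o')(n) = Mul(Add(n, 23), Add(n, Pow(n, 2))) = Mul(Add(23, n), Add(n, Pow(n, 2))))
Add(Mul(-188, Mul(Add(10, -10), -19)), Function('o')(-21)) = Add(Mul(-188, Mul(Add(10, -10), -19)), Mul(-21, Add(23, Pow(-21, 2), Mul(24, -21)))) = Add(Mul(-188, Mul(0, -19)), Mul(-21, Add(23, 441, -504))) = Add(Mul(-188, 0), Mul(-21, -40)) = Add(0, 840) = 840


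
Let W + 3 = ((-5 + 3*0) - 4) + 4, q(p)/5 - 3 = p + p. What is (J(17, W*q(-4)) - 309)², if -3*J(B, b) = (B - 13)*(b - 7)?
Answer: 2886601/9 ≈ 3.2073e+5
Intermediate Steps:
q(p) = 15 + 10*p (q(p) = 15 + 5*(p + p) = 15 + 5*(2*p) = 15 + 10*p)
W = -8 (W = -3 + (((-5 + 3*0) - 4) + 4) = -3 + (((-5 + 0) - 4) + 4) = -3 + ((-5 - 4) + 4) = -3 + (-9 + 4) = -3 - 5 = -8)
J(B, b) = -(-13 + B)*(-7 + b)/3 (J(B, b) = -(B - 13)*(b - 7)/3 = -(-13 + B)*(-7 + b)/3)
(J(17, W*q(-4)) - 309)² = ((-91/3 + (7/3)*17 + 13*(-8*(15 + 10*(-4)))/3 - ⅓*17*(-8*(15 + 10*(-4)))) - 309)² = ((-91/3 + 119/3 + 13*(-8*(15 - 40))/3 - ⅓*17*(-8*(15 - 40))) - 309)² = ((-91/3 + 119/3 + 13*(-8*(-25))/3 - ⅓*17*(-8*(-25))) - 309)² = ((-91/3 + 119/3 + (13/3)*200 - ⅓*17*200) - 309)² = ((-91/3 + 119/3 + 2600/3 - 3400/3) - 309)² = (-772/3 - 309)² = (-1699/3)² = 2886601/9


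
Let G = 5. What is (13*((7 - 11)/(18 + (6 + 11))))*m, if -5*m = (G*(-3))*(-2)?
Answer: 312/35 ≈ 8.9143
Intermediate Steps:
m = -6 (m = -5*(-3)*(-2)/5 = -(-3)*(-2) = -1/5*30 = -6)
(13*((7 - 11)/(18 + (6 + 11))))*m = (13*((7 - 11)/(18 + (6 + 11))))*(-6) = (13*(-4/(18 + 17)))*(-6) = (13*(-4/35))*(-6) = -52/35*(-6) = 312/35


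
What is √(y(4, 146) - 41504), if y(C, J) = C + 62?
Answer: I*√41438 ≈ 203.56*I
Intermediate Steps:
y(C, J) = 62 + C
√(y(4, 146) - 41504) = √((62 + 4) - 41504) = √(66 - 41504) = √(-41438) = I*√41438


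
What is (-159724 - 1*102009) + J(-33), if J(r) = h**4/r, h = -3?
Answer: -2879090/11 ≈ -2.6174e+5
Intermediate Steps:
J(r) = 81/r (J(r) = (-3)**4/r = 81/r)
(-159724 - 1*102009) + J(-33) = (-159724 - 1*102009) + 81/(-33) = (-159724 - 102009) + 81*(-1/33) = -261733 - 27/11 = -2879090/11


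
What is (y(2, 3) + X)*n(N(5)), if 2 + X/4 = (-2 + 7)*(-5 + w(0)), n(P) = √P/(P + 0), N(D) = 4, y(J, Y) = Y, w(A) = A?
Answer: -105/2 ≈ -52.500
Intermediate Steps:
n(P) = P^(-½) (n(P) = √P/P = P^(-½))
X = -108 (X = -8 + 4*((-2 + 7)*(-5 + 0)) = -8 + 4*(5*(-5)) = -8 + 4*(-25) = -8 - 100 = -108)
(y(2, 3) + X)*n(N(5)) = (3 - 108)/√4 = -105*½ = -105/2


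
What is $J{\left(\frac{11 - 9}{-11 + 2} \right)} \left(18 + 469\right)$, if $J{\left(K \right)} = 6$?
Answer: $2922$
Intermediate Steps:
$J{\left(\frac{11 - 9}{-11 + 2} \right)} \left(18 + 469\right) = 6 \left(18 + 469\right) = 6 \cdot 487 = 2922$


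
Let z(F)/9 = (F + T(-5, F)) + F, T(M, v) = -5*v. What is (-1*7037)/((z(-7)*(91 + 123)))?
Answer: -7037/40446 ≈ -0.17399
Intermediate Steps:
z(F) = -27*F (z(F) = 9*((F - 5*F) + F) = 9*(-4*F + F) = 9*(-3*F) = -27*F)
(-1*7037)/((z(-7)*(91 + 123))) = (-1*7037)/(((-27*(-7))*(91 + 123))) = -7037/(189*214) = -7037/40446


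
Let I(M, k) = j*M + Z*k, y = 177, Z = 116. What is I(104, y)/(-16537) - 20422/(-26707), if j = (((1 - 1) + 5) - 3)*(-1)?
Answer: -205074454/441653659 ≈ -0.46433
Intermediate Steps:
j = -2 (j = ((0 + 5) - 3)*(-1) = (5 - 3)*(-1) = 2*(-1) = -2)
I(M, k) = -2*M + 116*k
I(104, y)/(-16537) - 20422/(-26707) = (-2*104 + 116*177)/(-16537) - 20422/(-26707) = (-208 + 20532)*(-1/16537) - 20422*(-1/26707) = 20324*(-1/16537) + 20422/26707 = -20324/16537 + 20422/26707 = -205074454/441653659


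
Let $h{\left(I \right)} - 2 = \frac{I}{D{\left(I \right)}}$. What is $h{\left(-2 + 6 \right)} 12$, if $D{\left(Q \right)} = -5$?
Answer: $\frac{72}{5} \approx 14.4$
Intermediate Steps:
$h{\left(I \right)} = 2 - \frac{I}{5}$ ($h{\left(I \right)} = 2 + \frac{I}{-5} = 2 + I \left(- \frac{1}{5}\right) = 2 - \frac{I}{5}$)
$h{\left(-2 + 6 \right)} 12 = \left(2 - \frac{-2 + 6}{5}\right) 12 = \left(2 - \frac{4}{5}\right) 12 = \frac{6}{5} \cdot 12 = \frac{72}{5}$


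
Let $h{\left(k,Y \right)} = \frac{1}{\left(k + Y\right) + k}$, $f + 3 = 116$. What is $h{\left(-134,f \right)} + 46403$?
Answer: $\frac{7192464}{155} \approx 46403.0$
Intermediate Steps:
$f = 113$ ($f = -3 + 116 = 113$)
$h{\left(k,Y \right)} = \frac{1}{Y + 2 k}$ ($h{\left(k,Y \right)} = \frac{1}{\left(Y + k\right) + k} = \frac{1}{Y + 2 k}$)
$h{\left(-134,f \right)} + 46403 = \frac{1}{113 + 2 \left(-134\right)} + 46403 = \frac{1}{113 - 268} + 46403 = \frac{1}{-155} + 46403 = - \frac{1}{155} + 46403 = \frac{7192464}{155}$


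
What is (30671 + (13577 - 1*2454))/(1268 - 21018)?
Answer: -20897/9875 ≈ -2.1161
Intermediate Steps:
(30671 + (13577 - 1*2454))/(1268 - 21018) = (30671 + (13577 - 2454))/(-19750) = (30671 + 11123)*(-1/19750) = 41794*(-1/19750) = -20897/9875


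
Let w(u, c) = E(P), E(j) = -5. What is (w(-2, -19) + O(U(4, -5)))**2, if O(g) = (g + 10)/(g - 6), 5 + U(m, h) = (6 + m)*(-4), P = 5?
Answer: 48400/2601 ≈ 18.608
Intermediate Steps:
w(u, c) = -5
U(m, h) = -29 - 4*m (U(m, h) = -5 + (6 + m)*(-4) = -5 + (-24 - 4*m) = -29 - 4*m)
O(g) = (10 + g)/(-6 + g)
(w(-2, -19) + O(U(4, -5)))**2 = (-5 + (10 + (-29 - 4*4))/(-6 + (-29 - 4*4)))**2 = (-5 + (10 + (-29 - 16))/(-6 + (-29 - 16)))**2 = (-5 + (10 - 45)/(-6 - 45))**2 = (-5 - 35/(-51))**2 = (-5 - 1/51*(-35))**2 = (-5 + 35/51)**2 = (-220/51)**2 = 48400/2601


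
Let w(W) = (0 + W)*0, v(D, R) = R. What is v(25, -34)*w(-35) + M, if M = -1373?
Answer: -1373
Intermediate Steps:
w(W) = 0 (w(W) = W*0 = 0)
v(25, -34)*w(-35) + M = -34*0 - 1373 = 0 - 1373 = -1373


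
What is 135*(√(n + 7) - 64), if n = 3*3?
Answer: -8100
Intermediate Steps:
n = 9
135*(√(n + 7) - 64) = 135*(√(9 + 7) - 64) = 135*(√16 - 64) = 135*(4 - 64) = 135*(-60) = -8100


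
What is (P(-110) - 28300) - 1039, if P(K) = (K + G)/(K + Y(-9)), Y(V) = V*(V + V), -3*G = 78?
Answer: -381441/13 ≈ -29342.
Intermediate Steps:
G = -26 (G = -1/3*78 = -26)
Y(V) = 2*V**2 (Y(V) = V*(2*V) = 2*V**2)
P(K) = (-26 + K)/(162 + K) (P(K) = (K - 26)/(K + 2*(-9)**2) = (-26 + K)/(K + 2*81) = (-26 + K)/(K + 162) = (-26 + K)/(162 + K))
(P(-110) - 28300) - 1039 = ((-26 - 110)/(162 - 110) - 28300) - 1039 = (-136/52 - 28300) - 1039 = ((1/52)*(-136) - 28300) - 1039 = (-34/13 - 28300) - 1039 = -367934/13 - 1039 = -381441/13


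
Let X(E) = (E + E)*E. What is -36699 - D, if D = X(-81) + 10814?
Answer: -60635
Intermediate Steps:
X(E) = 2*E**2 (X(E) = (2*E)*E = 2*E**2)
D = 23936 (D = 2*(-81)**2 + 10814 = 2*6561 + 10814 = 13122 + 10814 = 23936)
-36699 - D = -36699 - 1*23936 = -36699 - 23936 = -60635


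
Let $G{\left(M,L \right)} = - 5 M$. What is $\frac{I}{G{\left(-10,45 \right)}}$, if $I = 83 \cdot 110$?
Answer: $\frac{913}{5} \approx 182.6$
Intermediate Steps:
$I = 9130$
$\frac{I}{G{\left(-10,45 \right)}} = \frac{9130}{\left(-5\right) \left(-10\right)} = \frac{9130}{50} = 9130 \cdot \frac{1}{50} = \frac{913}{5}$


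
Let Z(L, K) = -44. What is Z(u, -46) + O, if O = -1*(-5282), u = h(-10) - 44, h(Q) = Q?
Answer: 5238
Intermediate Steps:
u = -54 (u = -10 - 44 = -54)
O = 5282
Z(u, -46) + O = -44 + 5282 = 5238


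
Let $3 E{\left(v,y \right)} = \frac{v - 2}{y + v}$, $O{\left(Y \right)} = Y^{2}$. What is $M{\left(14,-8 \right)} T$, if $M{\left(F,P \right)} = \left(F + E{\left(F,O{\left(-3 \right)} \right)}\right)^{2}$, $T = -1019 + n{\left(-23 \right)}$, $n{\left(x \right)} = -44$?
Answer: $- \frac{112971388}{529} \approx -2.1356 \cdot 10^{5}$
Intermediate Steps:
$E{\left(v,y \right)} = \frac{-2 + v}{3 \left(v + y\right)}$ ($E{\left(v,y \right)} = \frac{\left(v - 2\right) \frac{1}{y + v}}{3} = \frac{\left(-2 + v\right) \frac{1}{v + y}}{3} = \frac{\frac{1}{v + y} \left(-2 + v\right)}{3} = \frac{-2 + v}{3 \left(v + y\right)}$)
$T = -1063$ ($T = -1019 - 44 = -1063$)
$M{\left(F,P \right)} = \left(F + \frac{-2 + F}{3 \left(9 + F\right)}\right)^{2}$ ($M{\left(F,P \right)} = \left(F + \frac{-2 + F}{3 \left(F + \left(-3\right)^{2}\right)}\right)^{2} = \left(F + \frac{-2 + F}{3 \left(F + 9\right)}\right)^{2} = \left(F + \frac{-2 + F}{3 \left(9 + F\right)}\right)^{2}$)
$M{\left(14,-8 \right)} T = \frac{\left(-2 + 14 + 3 \cdot 14 \left(9 + 14\right)\right)^{2}}{9 \left(9 + 14\right)^{2}} \left(-1063\right) = \frac{\left(-2 + 14 + 3 \cdot 14 \cdot 23\right)^{2}}{9 \cdot 529} \left(-1063\right) = \frac{1}{9} \cdot \frac{1}{529} \left(-2 + 14 + 966\right)^{2} \left(-1063\right) = \frac{1}{9} \cdot \frac{1}{529} \cdot 978^{2} \left(-1063\right) = \frac{1}{9} \cdot \frac{1}{529} \cdot 956484 \left(-1063\right) = \frac{106276}{529} \left(-1063\right) = - \frac{112971388}{529}$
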